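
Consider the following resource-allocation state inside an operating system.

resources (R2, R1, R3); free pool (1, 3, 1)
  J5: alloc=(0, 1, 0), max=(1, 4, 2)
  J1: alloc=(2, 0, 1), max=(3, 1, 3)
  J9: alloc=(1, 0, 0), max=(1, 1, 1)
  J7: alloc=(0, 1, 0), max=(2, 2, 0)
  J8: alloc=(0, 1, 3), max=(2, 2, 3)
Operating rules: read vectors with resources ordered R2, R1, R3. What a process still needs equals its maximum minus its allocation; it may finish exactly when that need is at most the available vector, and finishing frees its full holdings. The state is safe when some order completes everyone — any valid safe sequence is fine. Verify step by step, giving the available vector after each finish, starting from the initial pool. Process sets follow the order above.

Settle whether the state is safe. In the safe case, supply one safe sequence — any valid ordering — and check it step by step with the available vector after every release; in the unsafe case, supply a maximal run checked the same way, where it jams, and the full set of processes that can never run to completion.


SAFE, for example via the order J9, J8, J5, J7, J1.
Key observation: the first exact fit in this order is J9 — it needs (0, 1, 1) with (1, 3, 1) free, meeting a requested resource to the last unit.
Walking it through:
  pool = (1, 3, 1)
  J9: need (0, 1, 1) fits (1, 3, 1); releases (1, 0, 0), pool now (2, 3, 1)
  J8: need (2, 1, 0) fits (2, 3, 1); releases (0, 1, 3), pool now (2, 4, 4)
  J5: need (1, 3, 2) fits (2, 4, 4); releases (0, 1, 0), pool now (2, 5, 4)
  J7: need (2, 1, 0) fits (2, 5, 4); releases (0, 1, 0), pool now (2, 6, 4)
  J1: need (1, 1, 2) fits (2, 6, 4); releases (2, 0, 1), pool now (4, 6, 5)


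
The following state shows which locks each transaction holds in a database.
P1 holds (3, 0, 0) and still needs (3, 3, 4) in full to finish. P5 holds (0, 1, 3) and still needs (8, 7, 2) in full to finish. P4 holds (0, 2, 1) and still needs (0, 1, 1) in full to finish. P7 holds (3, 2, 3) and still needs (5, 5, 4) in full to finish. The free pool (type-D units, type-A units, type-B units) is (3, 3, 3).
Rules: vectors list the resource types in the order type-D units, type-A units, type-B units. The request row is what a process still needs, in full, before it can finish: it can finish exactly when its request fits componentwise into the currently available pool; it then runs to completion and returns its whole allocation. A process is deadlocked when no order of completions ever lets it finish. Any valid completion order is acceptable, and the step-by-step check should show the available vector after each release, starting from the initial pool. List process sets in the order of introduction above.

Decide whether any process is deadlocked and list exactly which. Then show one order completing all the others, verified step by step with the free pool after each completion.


No process is deadlocked.
Key observation: P4 fits the free pool immediately, and its release cascades until everyone finishes.
A valid finishing order for the others: P4, P1, P7, P5. Walking it through:
  pool = (3, 3, 3)
  P4: need (0, 1, 1) fits (3, 3, 3); releases (0, 2, 1), pool now (3, 5, 4)
  P1: need (3, 3, 4) fits (3, 5, 4); releases (3, 0, 0), pool now (6, 5, 4)
  P7: need (5, 5, 4) fits (6, 5, 4); releases (3, 2, 3), pool now (9, 7, 7)
  P5: need (8, 7, 2) fits (9, 7, 7); releases (0, 1, 3), pool now (9, 8, 10)


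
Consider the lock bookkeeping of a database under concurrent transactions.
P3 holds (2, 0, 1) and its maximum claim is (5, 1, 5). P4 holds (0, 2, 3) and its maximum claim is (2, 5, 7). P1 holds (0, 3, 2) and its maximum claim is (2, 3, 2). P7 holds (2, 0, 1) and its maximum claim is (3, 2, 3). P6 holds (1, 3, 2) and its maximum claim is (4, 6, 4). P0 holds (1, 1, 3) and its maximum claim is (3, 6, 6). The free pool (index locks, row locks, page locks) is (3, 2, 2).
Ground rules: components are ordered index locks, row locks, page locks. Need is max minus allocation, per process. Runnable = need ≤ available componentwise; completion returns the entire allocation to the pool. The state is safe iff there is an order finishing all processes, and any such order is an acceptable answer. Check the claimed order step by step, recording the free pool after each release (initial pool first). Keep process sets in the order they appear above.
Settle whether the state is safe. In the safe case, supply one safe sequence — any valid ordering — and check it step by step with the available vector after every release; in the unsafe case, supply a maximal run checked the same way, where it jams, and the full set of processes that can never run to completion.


The state is SAFE; one workable sequence: P1, P6, P4, P3, P7, P0.
Key observation: reading the order forward, P6 is the first process whose need (3, 3, 2) meets the free pool (3, 5, 4) exactly on a resource it requests.
Step-by-step check:
  pool = (3, 2, 2)
  P1 needs (2, 0, 0) <= (3, 2, 2) -> finishes; pool += (0, 3, 2) = (3, 5, 4)
  P6 needs (3, 3, 2) <= (3, 5, 4) -> finishes; pool += (1, 3, 2) = (4, 8, 6)
  P4 needs (2, 3, 4) <= (4, 8, 6) -> finishes; pool += (0, 2, 3) = (4, 10, 9)
  P3 needs (3, 1, 4) <= (4, 10, 9) -> finishes; pool += (2, 0, 1) = (6, 10, 10)
  P7 needs (1, 2, 2) <= (6, 10, 10) -> finishes; pool += (2, 0, 1) = (8, 10, 11)
  P0 needs (2, 5, 3) <= (8, 10, 11) -> finishes; pool += (1, 1, 3) = (9, 11, 14)


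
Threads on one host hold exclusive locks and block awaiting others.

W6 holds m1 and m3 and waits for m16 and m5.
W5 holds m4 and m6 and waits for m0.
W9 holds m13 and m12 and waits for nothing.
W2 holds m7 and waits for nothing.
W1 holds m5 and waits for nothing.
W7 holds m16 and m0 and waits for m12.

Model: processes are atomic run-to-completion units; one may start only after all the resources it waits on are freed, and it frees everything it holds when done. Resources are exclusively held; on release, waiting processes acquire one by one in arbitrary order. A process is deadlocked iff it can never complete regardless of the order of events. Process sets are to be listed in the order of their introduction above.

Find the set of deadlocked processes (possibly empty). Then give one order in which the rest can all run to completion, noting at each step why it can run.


Nothing here is deadlocked.
Key observation: all waits point, directly or indirectly, at processes that can finish, so nothing is permanently blocked.
The rest can finish in the order W2, W9, W1, W7, W5, W6.
Walking it through:
  W2 waits on nothing -> runs at once and releases m7
  W9 waits on nothing -> runs at once and releases m13 and m12
  W1 waits on nothing -> runs at once and releases m5
  run W7 (all its waits — m12 — are resolved); releases m16 and m0
  run W5 (all its waits — m0 — are resolved); releases m4 and m6
  run W6 (all its waits — m16 and m5 — are resolved); releases m1 and m3


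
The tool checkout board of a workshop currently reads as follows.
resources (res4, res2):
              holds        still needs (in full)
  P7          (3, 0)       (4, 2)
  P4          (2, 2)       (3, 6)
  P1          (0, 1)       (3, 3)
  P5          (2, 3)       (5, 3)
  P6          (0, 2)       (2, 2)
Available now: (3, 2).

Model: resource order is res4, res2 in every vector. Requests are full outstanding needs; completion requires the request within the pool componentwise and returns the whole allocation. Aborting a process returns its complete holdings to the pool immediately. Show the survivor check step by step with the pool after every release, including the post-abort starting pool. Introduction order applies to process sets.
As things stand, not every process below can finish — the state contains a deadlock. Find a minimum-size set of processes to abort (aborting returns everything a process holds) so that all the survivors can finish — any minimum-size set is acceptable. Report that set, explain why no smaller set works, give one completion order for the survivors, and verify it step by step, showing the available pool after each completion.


Abort P4.
Key observation: the deadlocked P7 becomes finishable only because P4 released (2, 2); it completes at step 1 below.
Why nothing smaller works: aborting no one leaves the state deadlocked as given.
Survivors finish in the order: P7, P5, P6, P1. Walking it through (pool after the aborts first):
  pool = (5, 4)
  run P7 (needs (4, 2), free (5, 4)); after release of (3, 0) the pool is (8, 4)
  run P5 (needs (5, 3), free (8, 4)); after release of (2, 3) the pool is (10, 7)
  run P6 (needs (2, 2), free (10, 7)); after release of (0, 2) the pool is (10, 9)
  run P1 (needs (3, 3), free (10, 9)); after release of (0, 1) the pool is (10, 10)


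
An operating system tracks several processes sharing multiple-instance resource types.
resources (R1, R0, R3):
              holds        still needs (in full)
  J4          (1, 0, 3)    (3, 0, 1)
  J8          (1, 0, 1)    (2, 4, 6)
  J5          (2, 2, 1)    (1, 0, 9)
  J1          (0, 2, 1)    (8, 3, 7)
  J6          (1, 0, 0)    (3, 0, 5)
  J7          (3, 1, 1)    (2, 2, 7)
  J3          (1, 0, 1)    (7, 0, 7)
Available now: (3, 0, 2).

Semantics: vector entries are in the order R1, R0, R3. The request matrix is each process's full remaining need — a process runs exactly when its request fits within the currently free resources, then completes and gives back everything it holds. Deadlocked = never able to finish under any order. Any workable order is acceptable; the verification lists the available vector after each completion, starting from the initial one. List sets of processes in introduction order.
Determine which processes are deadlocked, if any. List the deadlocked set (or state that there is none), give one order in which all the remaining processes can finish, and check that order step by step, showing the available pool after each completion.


The deadlocked set is J8, J5, J1, J7 and J3.
Key observation: after J4, J6 complete, (5, 0, 5) is the best the pool ever gets, yet each leftover process wants more R3.
One completion order for the rest: J4, J6. Step-by-step check:
  pool = (3, 0, 2)
  J4: need (3, 0, 1) fits (3, 0, 2); releases (1, 0, 3), pool now (4, 0, 5)
  J6: need (3, 0, 5) fits (4, 0, 5); releases (1, 0, 0), pool now (5, 0, 5)
The blocked processes can never fit:
  J8 cannot run: need (2, 4, 6) vs free (5, 0, 5) (insufficient R0 and R3)
  J5 cannot run: need (1, 0, 9) vs free (5, 0, 5) (insufficient R3)
  J1 cannot run: need (8, 3, 7) vs free (5, 0, 5) (insufficient R1, R0 and R3)
  J7 cannot run: need (2, 2, 7) vs free (5, 0, 5) (insufficient R0 and R3)
  J3 cannot run: need (7, 0, 7) vs free (5, 0, 5) (insufficient R1 and R3)


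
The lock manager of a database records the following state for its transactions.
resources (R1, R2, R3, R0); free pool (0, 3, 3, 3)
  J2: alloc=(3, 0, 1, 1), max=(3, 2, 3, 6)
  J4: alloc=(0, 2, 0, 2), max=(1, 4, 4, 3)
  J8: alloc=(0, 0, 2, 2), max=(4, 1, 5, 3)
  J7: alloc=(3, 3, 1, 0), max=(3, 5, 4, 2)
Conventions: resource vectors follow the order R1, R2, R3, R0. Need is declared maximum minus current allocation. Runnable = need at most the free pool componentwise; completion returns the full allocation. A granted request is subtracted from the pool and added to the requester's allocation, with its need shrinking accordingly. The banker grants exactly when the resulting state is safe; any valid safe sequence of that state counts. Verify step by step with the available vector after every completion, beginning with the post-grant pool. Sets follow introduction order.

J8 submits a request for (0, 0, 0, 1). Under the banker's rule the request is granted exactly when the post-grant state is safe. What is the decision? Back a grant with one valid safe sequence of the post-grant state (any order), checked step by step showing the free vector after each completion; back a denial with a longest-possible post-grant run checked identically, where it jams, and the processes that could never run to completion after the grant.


DENY. Granting would leave the state unsafe.
Key observation: after J7, J4 the pool peaks at (3, 8, 4, 4), and each blocked process is short somewhere: J2 on R0; J8 on R1.
On the post-grant state, J7, J4 is a maximal run — nothing extends it. Check, step by step:
  pool = (0, 3, 3, 2)
  J7 needs (0, 2, 3, 2) <= (0, 3, 3, 2) -> finishes; pool += (3, 3, 1, 0) = (3, 6, 4, 2)
  J4 needs (1, 2, 4, 1) <= (3, 6, 4, 2) -> finishes; pool += (0, 2, 0, 2) = (3, 8, 4, 4)
  blocked: J2 wants (0, 2, 2, 5), pool (3, 8, 4, 4) — not enough R0
  blocked: J8 wants (4, 1, 3, 0), pool (3, 8, 4, 4) — not enough R1
Had the request been granted, J2 and J8 could never finish.


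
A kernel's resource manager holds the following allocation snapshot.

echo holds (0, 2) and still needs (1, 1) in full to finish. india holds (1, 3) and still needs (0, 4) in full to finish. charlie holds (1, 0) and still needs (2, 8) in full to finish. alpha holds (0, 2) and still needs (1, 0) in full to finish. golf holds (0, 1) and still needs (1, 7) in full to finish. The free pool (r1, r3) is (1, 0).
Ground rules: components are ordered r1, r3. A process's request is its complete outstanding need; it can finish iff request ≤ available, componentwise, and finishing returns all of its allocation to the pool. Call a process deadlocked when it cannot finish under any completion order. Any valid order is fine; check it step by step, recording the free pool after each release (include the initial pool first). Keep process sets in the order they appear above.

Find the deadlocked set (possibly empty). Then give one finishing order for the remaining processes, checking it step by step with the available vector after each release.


The deadlocked set is empty.
Key observation: there is always a runnable process — alpha first — so the state unwinds completely.
A valid finishing order for the others: alpha, echo, india, golf, charlie. Verifying each step:
  pool = (1, 0)
  alpha needs (1, 0) <= (1, 0) -> finishes; pool += (0, 2) = (1, 2)
  echo needs (1, 1) <= (1, 2) -> finishes; pool += (0, 2) = (1, 4)
  india needs (0, 4) <= (1, 4) -> finishes; pool += (1, 3) = (2, 7)
  golf needs (1, 7) <= (2, 7) -> finishes; pool += (0, 1) = (2, 8)
  charlie needs (2, 8) <= (2, 8) -> finishes; pool += (1, 0) = (3, 8)


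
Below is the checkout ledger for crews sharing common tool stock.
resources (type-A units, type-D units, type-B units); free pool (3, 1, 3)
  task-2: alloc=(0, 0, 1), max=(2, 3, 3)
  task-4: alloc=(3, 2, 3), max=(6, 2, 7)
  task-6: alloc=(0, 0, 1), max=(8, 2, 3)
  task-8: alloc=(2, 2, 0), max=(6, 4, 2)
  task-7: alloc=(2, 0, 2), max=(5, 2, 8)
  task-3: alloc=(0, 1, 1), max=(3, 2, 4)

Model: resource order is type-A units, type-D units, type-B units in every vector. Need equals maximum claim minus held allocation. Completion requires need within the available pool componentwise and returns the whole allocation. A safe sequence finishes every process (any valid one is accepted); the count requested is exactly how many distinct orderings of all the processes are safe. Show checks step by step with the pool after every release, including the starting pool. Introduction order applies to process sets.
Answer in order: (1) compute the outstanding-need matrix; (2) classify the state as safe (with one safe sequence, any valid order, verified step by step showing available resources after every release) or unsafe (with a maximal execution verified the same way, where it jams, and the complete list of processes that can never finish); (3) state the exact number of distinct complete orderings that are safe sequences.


(1) Remaining need (order type-A units, type-D units, type-B units):
  task-2: (2, 3, 2)
  task-4: (3, 0, 4)
  task-6: (8, 2, 2)
  task-8: (4, 2, 2)
  task-7: (3, 2, 6)
  task-3: (3, 1, 3)
(2) SAFE, for example via the order task-3, task-4, task-7, task-6, task-8, task-2.
Key observation: reading the order forward, task-3 is the first process whose need (3, 1, 3) meets the free pool (3, 1, 3) exactly on a resource it requests.
Step-by-step check:
  pool = (3, 1, 3)
  run task-3 (needs (3, 1, 3), free (3, 1, 3)); after release of (0, 1, 1) the pool is (3, 2, 4)
  run task-4 (needs (3, 0, 4), free (3, 2, 4)); after release of (3, 2, 3) the pool is (6, 4, 7)
  run task-7 (needs (3, 2, 6), free (6, 4, 7)); after release of (2, 0, 2) the pool is (8, 4, 9)
  run task-6 (needs (8, 2, 2), free (8, 4, 9)); after release of (0, 0, 1) the pool is (8, 4, 10)
  run task-8 (needs (4, 2, 2), free (8, 4, 10)); after release of (2, 2, 0) the pool is (10, 6, 10)
  run task-2 (needs (2, 3, 2), free (10, 6, 10)); after release of (0, 0, 1) the pool is (10, 6, 11)
(3) Exactly 16 of the possible complete orderings are safe sequences.


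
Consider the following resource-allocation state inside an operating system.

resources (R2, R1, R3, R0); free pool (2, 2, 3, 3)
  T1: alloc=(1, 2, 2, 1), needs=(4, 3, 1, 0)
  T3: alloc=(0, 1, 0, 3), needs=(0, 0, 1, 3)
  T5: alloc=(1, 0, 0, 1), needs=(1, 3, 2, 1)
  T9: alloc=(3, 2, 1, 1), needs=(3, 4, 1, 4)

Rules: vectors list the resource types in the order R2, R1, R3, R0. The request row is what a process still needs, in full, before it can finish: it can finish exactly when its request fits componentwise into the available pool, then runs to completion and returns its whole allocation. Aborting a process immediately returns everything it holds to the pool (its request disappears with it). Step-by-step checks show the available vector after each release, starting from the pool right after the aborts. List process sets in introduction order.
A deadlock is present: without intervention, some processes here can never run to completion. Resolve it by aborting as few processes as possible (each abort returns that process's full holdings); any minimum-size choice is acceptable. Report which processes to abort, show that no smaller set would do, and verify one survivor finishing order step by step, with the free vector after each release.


Abort T1.
Key observation: aborting T1 returns (1, 2, 2, 1), and T9 — hopeless before — runs at step 2 with the returned capacity in the pool.
No smaller set exists: with zero aborts the deadlock remains.
The survivors complete as T3, T9, T5. Check, step by step (starting from the post-abort pool):
  pool = (3, 4, 5, 4)
  run T3 (needs (0, 0, 1, 3), free (3, 4, 5, 4)); after release of (0, 1, 0, 3) the pool is (3, 5, 5, 7)
  run T9 (needs (3, 4, 1, 4), free (3, 5, 5, 7)); after release of (3, 2, 1, 1) the pool is (6, 7, 6, 8)
  run T5 (needs (1, 3, 2, 1), free (6, 7, 6, 8)); after release of (1, 0, 0, 1) the pool is (7, 7, 6, 9)


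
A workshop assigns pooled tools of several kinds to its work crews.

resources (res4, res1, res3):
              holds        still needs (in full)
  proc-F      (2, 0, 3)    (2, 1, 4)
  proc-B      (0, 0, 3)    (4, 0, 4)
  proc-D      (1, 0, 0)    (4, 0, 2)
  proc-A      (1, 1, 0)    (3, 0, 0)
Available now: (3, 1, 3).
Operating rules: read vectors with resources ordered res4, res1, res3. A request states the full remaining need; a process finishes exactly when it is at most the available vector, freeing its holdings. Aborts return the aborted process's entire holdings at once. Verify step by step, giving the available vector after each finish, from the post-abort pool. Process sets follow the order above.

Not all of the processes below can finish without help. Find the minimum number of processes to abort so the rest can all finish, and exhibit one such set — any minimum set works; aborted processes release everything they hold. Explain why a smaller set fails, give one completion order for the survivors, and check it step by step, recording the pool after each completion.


Minimum abort set: proc-B.
Key observation: aborting proc-B returns (0, 0, 3), and proc-F — hopeless before — runs at step 2 with the returned capacity in the pool.
Why nothing smaller works: aborting no one leaves the state deadlocked as given.
Survivors finish in the order: proc-A, proc-F, proc-D. Check, step by step (pool after the aborts first):
  pool = (3, 1, 6)
  run proc-A (needs (3, 0, 0), free (3, 1, 6)); after release of (1, 1, 0) the pool is (4, 2, 6)
  run proc-F (needs (2, 1, 4), free (4, 2, 6)); after release of (2, 0, 3) the pool is (6, 2, 9)
  run proc-D (needs (4, 0, 2), free (6, 2, 9)); after release of (1, 0, 0) the pool is (7, 2, 9)


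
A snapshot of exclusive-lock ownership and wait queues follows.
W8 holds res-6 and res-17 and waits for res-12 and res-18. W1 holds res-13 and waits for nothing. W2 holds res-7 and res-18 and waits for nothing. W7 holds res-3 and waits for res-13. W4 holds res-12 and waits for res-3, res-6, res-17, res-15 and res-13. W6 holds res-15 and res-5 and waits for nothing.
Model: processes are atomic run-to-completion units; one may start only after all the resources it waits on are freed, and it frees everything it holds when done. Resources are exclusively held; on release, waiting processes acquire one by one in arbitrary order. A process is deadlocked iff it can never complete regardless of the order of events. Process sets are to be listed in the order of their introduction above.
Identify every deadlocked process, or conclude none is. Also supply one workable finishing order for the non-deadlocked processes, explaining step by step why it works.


Deadlocked: W8 and W4.
Key observation: the loop W8 -> W4 -> W8 blocks itself forever; no other process is dragged down with it.
The rest can finish in the order W1, W2, W7, W6.
Step-by-step check:
  W1 waits on nothing -> runs at once and releases res-13
  W2 waits on nothing -> runs at once and releases res-7 and res-18
  run W7 (all its waits — res-13 — are resolved); releases res-3
  W6 waits on nothing -> runs at once and releases res-15 and res-5


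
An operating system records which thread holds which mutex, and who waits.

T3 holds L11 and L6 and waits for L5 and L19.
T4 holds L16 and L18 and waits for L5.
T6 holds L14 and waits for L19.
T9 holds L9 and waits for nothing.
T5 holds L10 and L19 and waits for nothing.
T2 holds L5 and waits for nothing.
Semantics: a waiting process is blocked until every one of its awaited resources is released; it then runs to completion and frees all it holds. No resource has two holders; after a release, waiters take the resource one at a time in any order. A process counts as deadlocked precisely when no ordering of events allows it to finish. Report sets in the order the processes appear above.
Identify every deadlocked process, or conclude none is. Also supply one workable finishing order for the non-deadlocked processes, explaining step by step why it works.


No process is deadlocked.
Key observation: the wait graph is acyclic; completion cascades from the unblocked processes through everyone else.
A valid finishing order for the others: T5, T2, T9, T3, T6, T4.
Check, step by step:
  T5 waits on nothing -> runs at once and releases L10 and L19
  T2 waits on nothing -> runs at once and releases L5
  T9 waits on nothing -> runs at once and releases L9
  T3 waits on L5 and L19 — all released -> runs and releases L11 and L6
  T6 waits on L19 — all released -> runs and releases L14
  T4 waits on L5 — all released -> runs and releases L16 and L18


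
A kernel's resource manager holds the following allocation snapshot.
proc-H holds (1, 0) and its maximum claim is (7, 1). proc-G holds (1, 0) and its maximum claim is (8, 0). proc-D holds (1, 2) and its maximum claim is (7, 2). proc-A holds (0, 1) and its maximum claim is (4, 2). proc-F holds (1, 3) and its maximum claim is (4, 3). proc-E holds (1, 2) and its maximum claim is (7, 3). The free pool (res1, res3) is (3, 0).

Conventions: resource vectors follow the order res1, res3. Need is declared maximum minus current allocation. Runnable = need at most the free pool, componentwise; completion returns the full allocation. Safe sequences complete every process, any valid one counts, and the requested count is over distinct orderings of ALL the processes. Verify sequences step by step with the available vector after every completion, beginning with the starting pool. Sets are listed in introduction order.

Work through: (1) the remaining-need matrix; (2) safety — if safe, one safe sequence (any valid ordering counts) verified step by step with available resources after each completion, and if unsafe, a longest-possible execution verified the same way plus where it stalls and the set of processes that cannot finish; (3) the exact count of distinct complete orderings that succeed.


(1) Need matrix, components ordered res1, res3:
  proc-H: (6, 1)
  proc-G: (7, 0)
  proc-D: (6, 0)
  proc-A: (4, 1)
  proc-F: (3, 0)
  proc-E: (6, 1)
(2) The state is UNSAFE.
Key observation: the wall is res1: completing proc-F, proc-A brings the pool only to (4, 4), and all the rest need more.
A maximal execution: proc-F, proc-A — then nothing else fits. Verifying each step:
  pool = (3, 0)
  run proc-F (needs (3, 0), free (3, 0)); after release of (1, 3) the pool is (4, 3)
  run proc-A (needs (4, 1), free (4, 3)); after release of (0, 1) the pool is (4, 4)
  blocked: proc-H wants (6, 1), pool (4, 4) — not enough res1
  blocked: proc-G wants (7, 0), pool (4, 4) — not enough res1
  blocked: proc-D wants (6, 0), pool (4, 4) — not enough res1
  blocked: proc-E wants (6, 1), pool (4, 4) — not enough res1
Never able to finish: proc-H, proc-G, proc-D and proc-E.
(3) Precisely 0 of the possible complete orderings are safe sequences.


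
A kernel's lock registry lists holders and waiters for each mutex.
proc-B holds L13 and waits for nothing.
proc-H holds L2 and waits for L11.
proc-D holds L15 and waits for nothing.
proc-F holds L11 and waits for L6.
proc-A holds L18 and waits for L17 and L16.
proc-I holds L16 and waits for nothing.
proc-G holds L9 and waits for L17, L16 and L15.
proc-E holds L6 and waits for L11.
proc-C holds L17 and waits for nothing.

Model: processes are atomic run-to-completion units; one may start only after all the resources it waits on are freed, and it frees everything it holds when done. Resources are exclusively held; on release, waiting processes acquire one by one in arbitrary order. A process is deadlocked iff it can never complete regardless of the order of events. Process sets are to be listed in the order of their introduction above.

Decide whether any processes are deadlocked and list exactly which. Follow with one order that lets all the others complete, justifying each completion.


Deadlocked: proc-H, proc-F and proc-E.
Key observation: the wait chain closes on itself along proc-F -> proc-E -> proc-F; proc-H waits into the deadlock from upstream.
One completion order for the rest: proc-C, proc-I, proc-B, proc-A, proc-D, proc-G.
Walking it through:
  proc-C waits on nothing -> runs at once and releases L17
  proc-I waits on nothing -> runs at once and releases L16
  proc-B waits on nothing -> runs at once and releases L13
  proc-A waits on L17 and L16 — all released -> runs and releases L18
  proc-D waits on nothing -> runs at once and releases L15
  proc-G waits on L17, L16 and L15 — all released -> runs and releases L9


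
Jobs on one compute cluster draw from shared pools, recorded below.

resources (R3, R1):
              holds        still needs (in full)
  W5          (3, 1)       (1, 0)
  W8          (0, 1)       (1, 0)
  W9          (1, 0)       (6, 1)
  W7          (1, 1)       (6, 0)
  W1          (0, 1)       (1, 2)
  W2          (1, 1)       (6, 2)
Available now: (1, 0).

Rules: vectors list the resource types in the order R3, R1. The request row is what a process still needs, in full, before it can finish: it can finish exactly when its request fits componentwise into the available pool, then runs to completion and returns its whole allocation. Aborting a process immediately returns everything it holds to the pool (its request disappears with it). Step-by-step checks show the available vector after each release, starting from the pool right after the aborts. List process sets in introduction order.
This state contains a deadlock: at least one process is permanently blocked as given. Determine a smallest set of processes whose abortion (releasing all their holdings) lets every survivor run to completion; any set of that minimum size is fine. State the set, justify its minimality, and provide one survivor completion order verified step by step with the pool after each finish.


The answer: abort W9 and W7.
Key observation: before aborting W9 and W7, W2 was permanently blocked — no order could ever run it; afterwards it completes at step 3.
No one abort is enough; case by case: W5 alone leaves W9 blocked (short on R3); W8 alone leaves W9 blocked (short on R3); W9 alone leaves W7 blocked (short on R3); W7 alone leaves W9 blocked (short on R3); W1 alone leaves W9 blocked (short on R3); W2 alone leaves W9 blocked (short on R3).
The survivors complete as W8, W5, W2, W1. Check, step by step (starting from the post-abort pool):
  pool = (3, 1)
  W8: need (1, 0) fits (3, 1); releases (0, 1), pool now (3, 2)
  W5: need (1, 0) fits (3, 2); releases (3, 1), pool now (6, 3)
  W2: need (6, 2) fits (6, 3); releases (1, 1), pool now (7, 4)
  W1: need (1, 2) fits (7, 4); releases (0, 1), pool now (7, 5)


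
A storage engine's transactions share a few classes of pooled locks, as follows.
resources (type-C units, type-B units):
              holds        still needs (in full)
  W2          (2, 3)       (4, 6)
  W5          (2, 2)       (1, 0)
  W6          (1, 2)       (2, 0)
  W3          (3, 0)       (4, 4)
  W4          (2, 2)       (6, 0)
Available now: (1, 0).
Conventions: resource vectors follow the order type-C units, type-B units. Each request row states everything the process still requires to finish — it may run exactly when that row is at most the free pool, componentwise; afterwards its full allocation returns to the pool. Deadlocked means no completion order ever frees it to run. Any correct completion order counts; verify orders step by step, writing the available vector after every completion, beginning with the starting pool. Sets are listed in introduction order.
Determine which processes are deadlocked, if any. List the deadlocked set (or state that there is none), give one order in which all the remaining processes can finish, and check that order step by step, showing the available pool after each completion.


No process is deadlocked.
Key observation: starting with W5, each completion frees enough for the next — no one is permanently blocked.
One completion order for the rest: W5, W6, W3, W4, W2. Check, step by step:
  pool = (1, 0)
  W5: need (1, 0) fits (1, 0); releases (2, 2), pool now (3, 2)
  W6: need (2, 0) fits (3, 2); releases (1, 2), pool now (4, 4)
  W3: need (4, 4) fits (4, 4); releases (3, 0), pool now (7, 4)
  W4: need (6, 0) fits (7, 4); releases (2, 2), pool now (9, 6)
  W2: need (4, 6) fits (9, 6); releases (2, 3), pool now (11, 9)


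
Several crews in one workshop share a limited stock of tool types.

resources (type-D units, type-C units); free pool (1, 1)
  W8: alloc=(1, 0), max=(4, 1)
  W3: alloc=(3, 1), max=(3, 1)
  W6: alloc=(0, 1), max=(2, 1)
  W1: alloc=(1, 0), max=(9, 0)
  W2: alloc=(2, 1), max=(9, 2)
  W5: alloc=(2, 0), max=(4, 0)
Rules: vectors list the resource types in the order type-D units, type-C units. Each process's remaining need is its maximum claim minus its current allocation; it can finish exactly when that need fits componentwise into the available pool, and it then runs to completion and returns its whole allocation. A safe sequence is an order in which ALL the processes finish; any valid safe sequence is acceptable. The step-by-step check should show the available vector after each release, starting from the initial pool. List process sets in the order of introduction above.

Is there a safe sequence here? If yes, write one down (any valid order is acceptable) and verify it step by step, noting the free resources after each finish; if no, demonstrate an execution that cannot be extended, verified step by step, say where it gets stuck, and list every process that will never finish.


SAFE — a valid safe sequence is W3, W8, W5, W2, W6, W1.
Key observation: W2 is the earliest step where a requested resource binds exactly: need (7, 1), pool (7, 2) at its turn.
Check, step by step:
  pool = (1, 1)
  W3 needs (0, 0) <= (1, 1) -> finishes; pool += (3, 1) = (4, 2)
  W8 needs (3, 1) <= (4, 2) -> finishes; pool += (1, 0) = (5, 2)
  W5 needs (2, 0) <= (5, 2) -> finishes; pool += (2, 0) = (7, 2)
  W2 needs (7, 1) <= (7, 2) -> finishes; pool += (2, 1) = (9, 3)
  W6 needs (2, 0) <= (9, 3) -> finishes; pool += (0, 1) = (9, 4)
  W1 needs (8, 0) <= (9, 4) -> finishes; pool += (1, 0) = (10, 4)


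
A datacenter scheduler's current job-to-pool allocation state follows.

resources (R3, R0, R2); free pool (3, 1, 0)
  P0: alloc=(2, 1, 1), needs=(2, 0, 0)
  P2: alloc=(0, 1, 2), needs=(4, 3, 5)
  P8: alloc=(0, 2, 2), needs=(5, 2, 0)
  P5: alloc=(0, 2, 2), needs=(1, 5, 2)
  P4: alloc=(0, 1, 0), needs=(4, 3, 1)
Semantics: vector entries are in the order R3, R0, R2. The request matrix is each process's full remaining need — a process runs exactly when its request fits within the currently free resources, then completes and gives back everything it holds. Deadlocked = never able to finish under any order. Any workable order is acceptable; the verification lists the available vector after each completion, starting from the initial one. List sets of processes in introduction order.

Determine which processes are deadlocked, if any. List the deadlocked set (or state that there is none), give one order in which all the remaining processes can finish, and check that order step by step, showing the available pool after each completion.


Nothing here is deadlocked.
Key observation: P0 can run right away; the returned allocation unlocks the remaining processes in turn.
One completion order for the rest: P0, P8, P4, P5, P2. Check, step by step:
  pool = (3, 1, 0)
  P0: need (2, 0, 0) fits (3, 1, 0); releases (2, 1, 1), pool now (5, 2, 1)
  P8: need (5, 2, 0) fits (5, 2, 1); releases (0, 2, 2), pool now (5, 4, 3)
  P4: need (4, 3, 1) fits (5, 4, 3); releases (0, 1, 0), pool now (5, 5, 3)
  P5: need (1, 5, 2) fits (5, 5, 3); releases (0, 2, 2), pool now (5, 7, 5)
  P2: need (4, 3, 5) fits (5, 7, 5); releases (0, 1, 2), pool now (5, 8, 7)


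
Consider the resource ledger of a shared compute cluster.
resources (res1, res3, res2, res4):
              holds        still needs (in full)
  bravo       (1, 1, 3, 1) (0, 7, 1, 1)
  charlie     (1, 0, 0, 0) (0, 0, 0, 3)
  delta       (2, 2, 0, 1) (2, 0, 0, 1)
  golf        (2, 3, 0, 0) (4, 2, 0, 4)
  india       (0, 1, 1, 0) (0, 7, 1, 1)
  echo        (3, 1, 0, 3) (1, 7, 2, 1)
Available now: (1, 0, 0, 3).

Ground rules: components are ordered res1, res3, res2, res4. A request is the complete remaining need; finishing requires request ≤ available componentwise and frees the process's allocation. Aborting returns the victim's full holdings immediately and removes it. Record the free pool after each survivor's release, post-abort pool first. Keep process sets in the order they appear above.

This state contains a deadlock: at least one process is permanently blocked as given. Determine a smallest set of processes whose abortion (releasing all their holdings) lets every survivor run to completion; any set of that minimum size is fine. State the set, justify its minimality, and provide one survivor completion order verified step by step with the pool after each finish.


The answer: abort bravo and india.
Key observation: the returned (1, 2, 4, 1) from bravo and india is what brings echo — unrunnable before, under any order — into play at step 4.
No one abort is enough; case by case: bravo alone leaves india blocked (short on res3); charlie alone leaves bravo blocked (short on res3 and res2); delta alone leaves bravo blocked (short on res3 and res2); golf alone leaves bravo blocked (short on res3 and res2); india alone leaves bravo blocked (short on res3); echo alone leaves bravo blocked (short on res3 and res2).
One survivor order: charlie, delta, golf, echo. Walking it through (post-abort pool first):
  pool = (2, 2, 4, 4)
  run charlie (needs (0, 0, 0, 3), free (2, 2, 4, 4)); after release of (1, 0, 0, 0) the pool is (3, 2, 4, 4)
  run delta (needs (2, 0, 0, 1), free (3, 2, 4, 4)); after release of (2, 2, 0, 1) the pool is (5, 4, 4, 5)
  run golf (needs (4, 2, 0, 4), free (5, 4, 4, 5)); after release of (2, 3, 0, 0) the pool is (7, 7, 4, 5)
  run echo (needs (1, 7, 2, 1), free (7, 7, 4, 5)); after release of (3, 1, 0, 3) the pool is (10, 8, 4, 8)


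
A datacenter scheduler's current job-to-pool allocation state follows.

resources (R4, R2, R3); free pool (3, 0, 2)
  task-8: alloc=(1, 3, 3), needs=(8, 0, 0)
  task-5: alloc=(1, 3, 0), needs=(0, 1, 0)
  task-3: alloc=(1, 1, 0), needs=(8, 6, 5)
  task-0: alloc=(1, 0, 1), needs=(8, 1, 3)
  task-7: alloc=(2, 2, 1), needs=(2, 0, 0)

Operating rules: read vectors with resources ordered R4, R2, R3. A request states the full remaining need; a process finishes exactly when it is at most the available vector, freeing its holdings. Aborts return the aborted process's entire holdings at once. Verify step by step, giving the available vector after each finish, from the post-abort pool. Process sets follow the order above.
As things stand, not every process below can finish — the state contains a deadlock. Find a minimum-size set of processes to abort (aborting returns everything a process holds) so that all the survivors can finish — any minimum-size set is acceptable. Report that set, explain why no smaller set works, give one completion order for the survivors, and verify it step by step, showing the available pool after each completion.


The answer: abort task-3 and task-0.
Key observation: the deadlocked task-8 becomes finishable only because task-3 and task-0 released (2, 1, 1); it completes at step 3 below.
No one abort is enough; case by case: task-8 alone leaves task-3 blocked (short on R4); task-5 alone leaves task-8 blocked (short on R4); task-3 alone leaves task-8 blocked (short on R4); task-0 alone leaves task-8 blocked (short on R4); task-7 alone leaves task-8 blocked (short on R4).
One survivor order: task-5, task-7, task-8. Verifying each step (post-abort pool first):
  pool = (5, 1, 3)
  task-5: need (0, 1, 0) fits (5, 1, 3); releases (1, 3, 0), pool now (6, 4, 3)
  task-7: need (2, 0, 0) fits (6, 4, 3); releases (2, 2, 1), pool now (8, 6, 4)
  task-8: need (8, 0, 0) fits (8, 6, 4); releases (1, 3, 3), pool now (9, 9, 7)


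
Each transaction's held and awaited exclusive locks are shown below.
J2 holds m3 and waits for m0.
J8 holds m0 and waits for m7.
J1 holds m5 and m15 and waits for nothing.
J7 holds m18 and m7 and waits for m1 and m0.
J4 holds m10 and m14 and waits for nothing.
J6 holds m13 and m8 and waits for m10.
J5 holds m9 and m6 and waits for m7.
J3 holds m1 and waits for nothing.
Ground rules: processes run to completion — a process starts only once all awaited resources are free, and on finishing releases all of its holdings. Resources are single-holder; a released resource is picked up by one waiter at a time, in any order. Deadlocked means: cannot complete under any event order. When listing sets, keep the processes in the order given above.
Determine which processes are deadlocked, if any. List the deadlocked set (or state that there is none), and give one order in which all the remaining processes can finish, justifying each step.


The deadlocked set is J2, J8, J7 and J5.
Key observation: the cycle J8 -> J7 -> J8 can never break — each member waits on the next; J2 and J5 wait into the deadlock from upstream.
The rest can finish in the order J4, J6, J3, J1.
Check, step by step:
  run J4 (it waits on nothing); releases m10 and m14
  J6 waits on m10 — all released -> runs and releases m13 and m8
  run J3 (it waits on nothing); releases m1
  run J1 (it waits on nothing); releases m5 and m15


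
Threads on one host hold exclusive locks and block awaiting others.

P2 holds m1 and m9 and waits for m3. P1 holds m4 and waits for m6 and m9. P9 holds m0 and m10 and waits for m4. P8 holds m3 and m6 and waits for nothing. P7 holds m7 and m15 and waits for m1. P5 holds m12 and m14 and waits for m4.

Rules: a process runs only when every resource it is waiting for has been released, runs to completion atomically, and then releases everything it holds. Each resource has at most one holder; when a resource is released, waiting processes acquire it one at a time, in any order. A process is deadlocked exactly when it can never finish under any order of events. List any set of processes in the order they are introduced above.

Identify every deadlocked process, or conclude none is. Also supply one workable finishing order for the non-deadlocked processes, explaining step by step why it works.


The deadlocked set is empty.
Key observation: every chain of waits terminates; starting from the processes that wait on nothing, all the rest unlock in turn.
A valid finishing order for the others: P8, P2, P1, P9, P5, P7.
Walking it through:
  P8: no waits; runs immediately, freeing m3 and m6
  P2 waits on m3 — all released -> runs and releases m1 and m9
  P1 waits on m6 and m9 — all released -> runs and releases m4
  P9 waits on m4 — all released -> runs and releases m0 and m10
  P5 waits on m4 — all released -> runs and releases m12 and m14
  P7 waits on m1 — all released -> runs and releases m7 and m15
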